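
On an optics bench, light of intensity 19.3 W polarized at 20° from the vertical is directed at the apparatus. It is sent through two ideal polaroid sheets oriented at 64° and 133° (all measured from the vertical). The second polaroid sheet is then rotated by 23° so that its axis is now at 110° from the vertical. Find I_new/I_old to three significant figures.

I_new/I_old ≈ 3.76

Before rotation:
I₁ = I₀ cos²(64° − 20°) = I₀ cos²(44°) = 0.5174 I₀.
I₂ = I₁ cos²(133° − 64°) = 0.5174 I₀ · cos²(69°) = 0.06645 I₀.
After rotation:
I₁ = I₀ cos²(64° − 20°) = I₀ cos²(44°) = 0.5174 I₀.
I₂ = I₁ cos²(110° − 64°) = 0.5174 I₀ · cos²(46°) = 0.2497 I₀.
Ratio = 0.2497 / 0.06645 = 3.757.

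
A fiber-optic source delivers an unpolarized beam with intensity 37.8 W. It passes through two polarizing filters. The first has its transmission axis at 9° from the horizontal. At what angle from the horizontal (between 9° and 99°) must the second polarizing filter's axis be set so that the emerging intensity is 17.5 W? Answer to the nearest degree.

Unpolarized light through the first polarizer → I₁ = ½ I₀, now polarized at 9°.
Target fraction: 17.5 / 37.8 W = 0.463 of I₀.
Need I₂/I₀ = 0.463, so cos²(θ − 9°) = 0.463 / 0.5 = 0.9259.
θ − 9° = arccos(√0.9259) = 15.8°, giving θ ≈ 9 + 15.8 = 24.8°.

θ ≈ 25°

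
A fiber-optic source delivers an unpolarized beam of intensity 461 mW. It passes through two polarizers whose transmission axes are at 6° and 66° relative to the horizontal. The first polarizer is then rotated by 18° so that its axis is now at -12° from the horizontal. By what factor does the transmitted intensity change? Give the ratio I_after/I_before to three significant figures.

Before rotation:
Unpolarized light through the first polarizer → I₁ = ½ I₀, now polarized at 6°.
I₂ = I₁ cos²(66° − 6°) = 0.5 I₀ · cos²(60°) = 0.125 I₀.
After rotation:
Unpolarized light through the first polarizer → I₁ = ½ I₀, now polarized at -12°.
I₂ = I₁ cos²(66° + 12°) = 0.5 I₀ · cos²(78°) = 0.02161 I₀.
Ratio = 0.02161 / 0.125 = 0.1729.

I_new/I_old ≈ 0.173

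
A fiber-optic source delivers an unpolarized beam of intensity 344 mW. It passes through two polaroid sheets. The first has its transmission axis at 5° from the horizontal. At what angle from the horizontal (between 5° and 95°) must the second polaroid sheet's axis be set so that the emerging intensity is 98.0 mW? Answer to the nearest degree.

Unpolarized light through the first polarizer → I₁ = ½ I₀, now polarized at 5°.
Target fraction: 98.0 / 344 mW = 0.2849 of I₀.
Need I₂/I₀ = 0.2849, so cos²(θ − 5°) = 0.2849 / 0.5 = 0.5698.
θ − 5° = arccos(√0.5698) = 41.0°, giving θ ≈ 5 + 41.0 = 46.0°.

θ ≈ 46°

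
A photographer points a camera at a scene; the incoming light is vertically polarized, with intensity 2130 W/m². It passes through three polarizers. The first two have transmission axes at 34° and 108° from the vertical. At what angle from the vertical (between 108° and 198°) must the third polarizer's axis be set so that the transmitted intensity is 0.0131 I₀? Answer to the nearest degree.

θ ≈ 168°

I₁ = I₀ cos²(34° − 0°) = I₀ cos²(34°) = 0.6873 I₀.
I₂ = I₁ cos²(108° − 34°) = 0.6873 I₀ · cos²(74°) = 0.05222 I₀.
Need I₃/I₀ = 0.0131, so cos²(θ − 108°) = 0.0131 / 0.05222 = 0.2509.
θ − 108° = arccos(√0.2509) = 59.9°, giving θ ≈ 108 + 59.9 = 167.9°.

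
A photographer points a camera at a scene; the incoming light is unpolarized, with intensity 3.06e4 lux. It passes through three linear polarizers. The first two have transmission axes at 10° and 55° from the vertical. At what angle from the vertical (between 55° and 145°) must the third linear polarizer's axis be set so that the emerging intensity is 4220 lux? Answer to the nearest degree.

Unpolarized light through the first polarizer → I₁ = ½ I₀, now polarized at 10°.
I₂ = I₁ cos²(55° − 10°) = 0.5 I₀ · cos²(45°) = 0.25 I₀.
Target fraction: 4220 / 3.06e4 lux = 0.1379 of I₀.
Need I₃/I₀ = 0.1379, so cos²(θ − 55°) = 0.1379 / 0.25 = 0.5516.
θ − 55° = arccos(√0.5516) = 42.0°, giving θ ≈ 55 + 42.0 = 97.0°.

θ ≈ 97°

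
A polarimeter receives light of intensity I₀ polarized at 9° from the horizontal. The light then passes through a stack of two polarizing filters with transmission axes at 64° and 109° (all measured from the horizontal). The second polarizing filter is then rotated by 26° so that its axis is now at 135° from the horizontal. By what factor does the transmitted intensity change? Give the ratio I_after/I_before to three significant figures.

I_new/I_old ≈ 0.212

Before rotation:
By Malus's law, I₁ = I₀ cos²(64° − 9°) = I₀ cos²(55°) = 0.329 I₀.
I₂ = I₁ cos²(109° − 64°) = 0.329 I₀ · cos²(45°) = 0.1645 I₀.
After rotation:
I₁ = I₀ cos²(64° − 9°) = I₀ cos²(55°) = 0.329 I₀.
I₂ = I₁ cos²(135° − 64°) = 0.329 I₀ · cos²(71°) = 0.03487 I₀.
Ratio = 0.03487 / 0.1645 = 0.212.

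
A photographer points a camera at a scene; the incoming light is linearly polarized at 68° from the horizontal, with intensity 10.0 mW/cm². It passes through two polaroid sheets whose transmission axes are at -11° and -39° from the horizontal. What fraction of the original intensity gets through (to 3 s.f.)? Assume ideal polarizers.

I₁ = 10.0 mW/cm² · cos²(79°) = 0.3641 mW/cm².
I₂ = I₁ · cos²(28°) = 0.3641 · 0.7796 = 0.2838 mW/cm².
Transmitted fraction = 0.02838.

I/I₀ ≈ 0.0284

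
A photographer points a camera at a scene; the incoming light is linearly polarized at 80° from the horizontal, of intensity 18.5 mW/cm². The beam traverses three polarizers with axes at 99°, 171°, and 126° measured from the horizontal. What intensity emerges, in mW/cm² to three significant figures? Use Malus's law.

I ≈ 0.790 mW/cm²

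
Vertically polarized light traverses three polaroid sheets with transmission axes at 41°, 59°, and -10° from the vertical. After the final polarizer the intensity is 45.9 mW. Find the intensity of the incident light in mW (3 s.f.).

I₁ = I₀ cos²(41° − 0°) = I₀ cos²(41°) = 0.5696 I₀.
I₂ = I₁ cos²(59° − 41°) = 0.5696 I₀ · cos²(18°) = 0.5152 I₀.
I₃ = I₂ cos²(-10° − 59°) = 0.5152 I₀ · cos²(69°) = 0.06617 I₀.
So 45.9 mW = 0.06617 I₀, giving I₀ = 45.9/0.06617 = 693.7 mW.

I₀ ≈ 694 mW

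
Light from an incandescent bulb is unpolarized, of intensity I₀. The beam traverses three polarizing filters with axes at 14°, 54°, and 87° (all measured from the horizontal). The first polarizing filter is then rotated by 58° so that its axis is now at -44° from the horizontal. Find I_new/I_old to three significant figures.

I_new/I_old ≈ 0.0330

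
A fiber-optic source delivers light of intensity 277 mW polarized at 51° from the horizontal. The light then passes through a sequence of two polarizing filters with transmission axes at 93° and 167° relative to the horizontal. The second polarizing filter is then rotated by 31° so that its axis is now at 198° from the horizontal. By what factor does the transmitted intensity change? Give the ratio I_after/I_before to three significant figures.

I_new/I_old ≈ 0.882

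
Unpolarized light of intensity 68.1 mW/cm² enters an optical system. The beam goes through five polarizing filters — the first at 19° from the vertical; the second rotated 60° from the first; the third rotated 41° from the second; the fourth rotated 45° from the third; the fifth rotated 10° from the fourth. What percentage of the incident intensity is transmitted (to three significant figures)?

≈ 3.45%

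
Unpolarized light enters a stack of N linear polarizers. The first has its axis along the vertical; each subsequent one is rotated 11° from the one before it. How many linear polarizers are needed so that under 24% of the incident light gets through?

N = 21

First polarizer halves the unpolarized light: factor 1/2.
Each further stage multiplies by cos²(11°) = 0.9636.
After N polarizers: T = 0.5·0.9636^(N−1). Require T < 0.24 ⇒ N−1 > ln(0.24/0.5)/ln(0.9636) = 19.79, so N−1 ≥ 20 and N = 21.
Check: N=21 gives T = 0.2381 < 0.24; N=20 gives T = 0.2471.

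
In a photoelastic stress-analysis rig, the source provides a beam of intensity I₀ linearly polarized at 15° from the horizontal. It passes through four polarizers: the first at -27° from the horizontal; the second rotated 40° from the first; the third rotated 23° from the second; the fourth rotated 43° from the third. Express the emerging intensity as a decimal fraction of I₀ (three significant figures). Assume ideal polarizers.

≈ 0.147 I₀

I₁ = I₀ cos²(-27° − 15°) = I₀ cos²(42°) = 0.5523 I₀.
I₂ = I₁ cos²(40°) = 0.5523 · 0.5868 I₀ = 0.3241 I₀.
I₃ = I₂ cos²(23°) = 0.3241 · 0.8473 I₀ = 0.2746 I₀.
I₄ = I₃ cos²(43°) = 0.2746 · 0.5349 I₀ = 0.1469 I₀.
Transmitted fraction = 0.1469.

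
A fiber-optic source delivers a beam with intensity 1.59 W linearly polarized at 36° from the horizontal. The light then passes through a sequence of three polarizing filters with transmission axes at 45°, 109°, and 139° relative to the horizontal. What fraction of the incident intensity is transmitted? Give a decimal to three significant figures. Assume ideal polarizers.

By Malus's law, I₁ = 1.59 W · cos²(9°) = 1.551 W.
I₂ = I₁ · cos²(64°) = 1.551 · 0.1922 = 0.2981 W.
I₃ = I₂ · cos²(30°) = 0.2981 · 0.75 = 0.2236 W.
Transmitted fraction = 0.1406.

I/I₀ ≈ 0.141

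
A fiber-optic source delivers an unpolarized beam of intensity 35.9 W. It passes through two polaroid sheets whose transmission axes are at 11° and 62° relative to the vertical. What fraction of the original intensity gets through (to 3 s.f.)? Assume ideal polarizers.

Unpolarized light through the first polarizer → I₁ = 35.9 W/2 = 17.95 W, polarized at 11°.
I₂ = I₁ · cos²(51°) = 17.95 · 0.396 = 7.109 W.
Transmitted fraction = 0.198.

I/I₀ ≈ 0.198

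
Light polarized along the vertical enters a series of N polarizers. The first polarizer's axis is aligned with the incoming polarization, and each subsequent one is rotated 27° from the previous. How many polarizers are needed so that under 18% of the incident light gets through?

N = 9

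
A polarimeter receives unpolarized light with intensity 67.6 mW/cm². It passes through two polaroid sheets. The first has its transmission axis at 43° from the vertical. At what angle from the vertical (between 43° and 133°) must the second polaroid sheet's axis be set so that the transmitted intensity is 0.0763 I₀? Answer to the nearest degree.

θ ≈ 110°

Unpolarized light through the first polarizer → I₁ = ½ I₀, now polarized at 43°.
Need I₂/I₀ = 0.0763, so cos²(θ − 43°) = 0.0763 / 0.5 = 0.1526.
θ − 43° = arccos(√0.1526) = 67.0°, giving θ ≈ 43 + 67.0 = 110.0°.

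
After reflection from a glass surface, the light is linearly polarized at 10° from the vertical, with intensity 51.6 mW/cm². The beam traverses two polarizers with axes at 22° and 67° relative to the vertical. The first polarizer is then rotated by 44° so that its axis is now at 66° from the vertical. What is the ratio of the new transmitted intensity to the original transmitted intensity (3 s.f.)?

I_new/I_old ≈ 0.653

Before rotation:
I₁ = I₀ cos²(22° − 10°) = I₀ cos²(12°) = 0.9568 I₀.
I₂ = I₁ cos²(67° − 22°) = 0.9568 I₀ · cos²(45°) = 0.4784 I₀.
After rotation:
I₁ = I₀ cos²(66° − 10°) = I₀ cos²(56°) = 0.3127 I₀.
I₂ = I₁ cos²(67° − 66°) = 0.3127 I₀ · cos²(1°) = 0.3126 I₀.
Ratio = 0.3126 / 0.4784 = 0.6534.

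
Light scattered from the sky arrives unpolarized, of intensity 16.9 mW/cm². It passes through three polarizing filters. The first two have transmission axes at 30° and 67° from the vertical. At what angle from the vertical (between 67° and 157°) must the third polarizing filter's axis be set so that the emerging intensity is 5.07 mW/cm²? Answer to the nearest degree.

θ ≈ 81°

Unpolarized light through the first polarizer → I₁ = ½ I₀, now polarized at 30°.
I₂ = I₁ cos²(67° − 30°) = 0.5 I₀ · cos²(37°) = 0.3189 I₀.
Target fraction: 5.07 / 16.9 mW/cm² = 0.3 of I₀.
Need I₃/I₀ = 0.3, so cos²(θ − 67°) = 0.3 / 0.3189 = 0.9407.
θ − 67° = arccos(√0.9407) = 14.1°, giving θ ≈ 67 + 14.1 = 81.1°.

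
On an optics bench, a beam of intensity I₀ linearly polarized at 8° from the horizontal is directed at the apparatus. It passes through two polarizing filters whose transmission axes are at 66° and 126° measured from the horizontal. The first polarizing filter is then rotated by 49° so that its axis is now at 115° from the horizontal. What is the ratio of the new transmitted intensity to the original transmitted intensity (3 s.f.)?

Before rotation:
By Malus's law, I₁ = I₀ cos²(66° − 8°) = I₀ cos²(58°) = 0.2808 I₀.
I₂ = I₁ cos²(126° − 66°) = 0.2808 I₀ · cos²(60°) = 0.0702 I₀.
After rotation:
I₁ = I₀ cos²(115° − 8°) = I₀ cos²(73°) = 0.08548 I₀.
I₂ = I₁ cos²(126° − 115°) = 0.08548 I₀ · cos²(11°) = 0.08237 I₀.
Ratio = 0.08237 / 0.0702 = 1.173.

I_new/I_old ≈ 1.17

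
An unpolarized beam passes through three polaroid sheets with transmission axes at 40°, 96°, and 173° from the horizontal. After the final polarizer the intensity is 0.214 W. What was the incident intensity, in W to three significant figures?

Unpolarized light through the first polarizer → I₁ = ½ I₀, now polarized at 40°.
I₂ = I₁ cos²(96° − 40°) = 0.5 I₀ · cos²(56°) = 0.1563 I₀.
I₃ = I₂ cos²(173° − 96°) = 0.1563 I₀ · cos²(77°) = 0.007912 I₀.
So 0.214 W = 0.007912 I₀, giving I₀ = 0.214/0.007912 = 27.05 W.

I₀ ≈ 27.0 W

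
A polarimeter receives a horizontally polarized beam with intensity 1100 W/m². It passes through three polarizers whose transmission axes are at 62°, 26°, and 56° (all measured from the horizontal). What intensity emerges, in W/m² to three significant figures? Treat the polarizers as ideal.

I ≈ 119 W/m²

By Malus's law, I₁ = 1100 W/m² · cos²(62°) = 242.4 W/m².
I₂ = I₁ · cos²(36°) = 242.4 · 0.6545 = 158.7 W/m².
I₃ = I₂ · cos²(30°) = 158.7 · 0.75 = 119 W/m².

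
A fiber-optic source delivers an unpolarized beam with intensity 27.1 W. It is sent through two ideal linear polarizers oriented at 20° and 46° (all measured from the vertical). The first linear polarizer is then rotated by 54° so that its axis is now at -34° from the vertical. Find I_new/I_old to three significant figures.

I_new/I_old ≈ 0.0373

Before rotation:
Unpolarized light through the first polarizer → I₁ = ½ I₀, now polarized at 20°.
I₂ = I₁ cos²(46° − 20°) = 0.5 I₀ · cos²(26°) = 0.4039 I₀.
After rotation:
Unpolarized light through the first polarizer → I₁ = ½ I₀, now polarized at -34°.
I₂ = I₁ cos²(46° + 34°) = 0.5 I₀ · cos²(80°) = 0.01508 I₀.
Ratio = 0.01508 / 0.4039 = 0.03733.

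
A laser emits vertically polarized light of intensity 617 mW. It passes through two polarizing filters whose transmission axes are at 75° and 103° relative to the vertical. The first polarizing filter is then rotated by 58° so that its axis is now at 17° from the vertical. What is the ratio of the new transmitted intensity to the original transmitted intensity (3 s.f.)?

I_new/I_old ≈ 0.0852

Before rotation:
I₁ = I₀ cos²(75° − 0°) = I₀ cos²(75°) = 0.06699 I₀.
I₂ = I₁ cos²(103° − 75°) = 0.06699 I₀ · cos²(28°) = 0.05222 I₀.
After rotation:
I₁ = I₀ cos²(17° − 0°) = I₀ cos²(17°) = 0.9145 I₀.
I₂ = I₁ cos²(103° − 17°) = 0.9145 I₀ · cos²(86°) = 0.00445 I₀.
Ratio = 0.00445 / 0.05222 = 0.08521.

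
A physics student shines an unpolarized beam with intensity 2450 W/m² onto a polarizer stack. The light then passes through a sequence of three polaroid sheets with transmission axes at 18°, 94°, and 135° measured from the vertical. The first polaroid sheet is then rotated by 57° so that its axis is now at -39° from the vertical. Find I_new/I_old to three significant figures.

I_new/I_old ≈ 7.95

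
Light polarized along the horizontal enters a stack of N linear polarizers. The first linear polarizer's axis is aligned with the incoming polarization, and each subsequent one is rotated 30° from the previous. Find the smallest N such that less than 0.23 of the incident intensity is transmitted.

First polarizer is aligned with the polarization: full transmission.
Each further stage multiplies by cos²(30°) = 0.75.
After N polarizers: T = 0.75^(N−1). Require T < 0.23 ⇒ N−1 > ln(0.23)/ln(0.75) = 5.11, so N−1 ≥ 6 and N = 7.
Check: N=7 gives T = 0.178 < 0.23; N=6 gives T = 0.2373.

N = 7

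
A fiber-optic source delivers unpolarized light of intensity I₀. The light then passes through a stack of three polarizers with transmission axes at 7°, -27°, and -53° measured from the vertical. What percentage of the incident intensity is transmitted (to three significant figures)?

Unpolarized light through the first polarizer → I₁ = ½ I₀, now polarized at 7°.
I₂ = I₁ cos²(-27° − 7°) = 0.5 I₀ · cos²(34°) = 0.3437 I₀.
I₃ = I₂ cos²(-53° + 27°) = 0.3437 I₀ · cos²(26°) = 0.2776 I₀.
That is 27.76% of the incident intensity.

≈ 27.8%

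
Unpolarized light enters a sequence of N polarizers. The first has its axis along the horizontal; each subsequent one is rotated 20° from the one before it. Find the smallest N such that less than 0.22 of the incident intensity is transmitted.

First polarizer halves the unpolarized light: factor 1/2.
Each further stage multiplies by cos²(20°) = 0.883.
After N polarizers: T = 0.5·0.883^(N−1). Require T < 0.22 ⇒ N−1 > ln(0.22/0.5)/ln(0.883) = 6.60, so N−1 ≥ 7 and N = 8.
Check: N=8 gives T = 0.2093 < 0.22; N=7 gives T = 0.237.

N = 8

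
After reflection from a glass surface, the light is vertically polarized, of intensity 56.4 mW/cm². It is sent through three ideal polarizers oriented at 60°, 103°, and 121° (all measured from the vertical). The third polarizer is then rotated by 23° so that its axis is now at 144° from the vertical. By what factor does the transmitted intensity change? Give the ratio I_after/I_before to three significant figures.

I_new/I_old ≈ 0.630

Before rotation:
By Malus's law, I₁ = I₀ cos²(60° − 0°) = I₀ cos²(60°) = 0.25 I₀.
I₂ = I₁ cos²(103° − 60°) = 0.25 I₀ · cos²(43°) = 0.1337 I₀.
I₃ = I₂ cos²(121° − 103°) = 0.1337 I₀ · cos²(18°) = 0.121 I₀.
After rotation:
I₁ = I₀ cos²(60° − 0°) = I₀ cos²(60°) = 0.25 I₀.
I₂ = I₁ cos²(103° − 60°) = 0.25 I₀ · cos²(43°) = 0.1337 I₀.
I₃ = I₂ cos²(144° − 103°) = 0.1337 I₀ · cos²(41°) = 0.07616 I₀.
Ratio = 0.07616 / 0.121 = 0.6297.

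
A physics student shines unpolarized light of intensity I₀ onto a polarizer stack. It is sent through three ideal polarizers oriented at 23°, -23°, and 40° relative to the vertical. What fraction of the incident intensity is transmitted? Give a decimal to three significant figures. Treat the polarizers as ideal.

≈ 0.0497 I₀

Unpolarized light through the first polarizer → I₁ = ½ I₀, now polarized at 23°.
I₂ = I₁ cos²(-23° − 23°) = 0.5 I₀ · cos²(46°) = 0.2413 I₀.
I₃ = I₂ cos²(40° + 23°) = 0.2413 I₀ · cos²(63°) = 0.04973 I₀.
Transmitted fraction = 0.04973.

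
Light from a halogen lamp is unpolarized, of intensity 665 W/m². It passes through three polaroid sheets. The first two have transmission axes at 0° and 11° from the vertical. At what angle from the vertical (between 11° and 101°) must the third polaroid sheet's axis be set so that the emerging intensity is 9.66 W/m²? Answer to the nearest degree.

Unpolarized light through the first polarizer → I₁ = ½ I₀, now polarized at 0°.
I₂ = I₁ cos²(11° − 0°) = 0.5 I₀ · cos²(11°) = 0.4818 I₀.
Target fraction: 9.66 / 665 W/m² = 0.01453 of I₀.
Need I₃/I₀ = 0.01453, so cos²(θ − 11°) = 0.01453 / 0.4818 = 0.03015.
θ − 11° = arccos(√0.03015) = 80.0°, giving θ ≈ 11 + 80.0 = 91.0°.

θ ≈ 91°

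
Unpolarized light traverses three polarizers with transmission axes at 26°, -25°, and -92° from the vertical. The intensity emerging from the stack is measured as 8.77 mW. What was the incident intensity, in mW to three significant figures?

Unpolarized light through the first polarizer → I₁ = ½ I₀, now polarized at 26°.
I₂ = I₁ cos²(-25° − 26°) = 0.5 I₀ · cos²(51°) = 0.198 I₀.
I₃ = I₂ cos²(-92° + 25°) = 0.198 I₀ · cos²(67°) = 0.03023 I₀.
So 8.77 mW = 0.03023 I₀, giving I₀ = 8.77/0.03023 = 290.1 mW.

I₀ ≈ 290 mW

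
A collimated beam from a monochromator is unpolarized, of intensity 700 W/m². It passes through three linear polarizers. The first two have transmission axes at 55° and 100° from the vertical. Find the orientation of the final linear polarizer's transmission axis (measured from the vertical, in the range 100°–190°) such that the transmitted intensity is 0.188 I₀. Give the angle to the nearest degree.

θ ≈ 130°

Unpolarized light through the first polarizer → I₁ = ½ I₀, now polarized at 55°.
I₂ = I₁ cos²(100° − 55°) = 0.5 I₀ · cos²(45°) = 0.25 I₀.
Need I₃/I₀ = 0.188, so cos²(θ − 100°) = 0.188 / 0.25 = 0.752.
θ − 100° = arccos(√0.752) = 29.9°, giving θ ≈ 100 + 29.9 = 129.9°.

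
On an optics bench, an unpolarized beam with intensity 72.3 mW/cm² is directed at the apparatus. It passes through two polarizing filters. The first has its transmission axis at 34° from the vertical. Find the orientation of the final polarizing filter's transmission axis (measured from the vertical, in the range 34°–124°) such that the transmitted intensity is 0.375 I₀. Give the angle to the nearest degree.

Unpolarized light through the first polarizer → I₁ = ½ I₀, now polarized at 34°.
Need I₂/I₀ = 0.375, so cos²(θ − 34°) = 0.375 / 0.5 = 0.75.
θ − 34° = arccos(√0.75) = 30.0°, giving θ ≈ 34 + 30.0 = 64.0°.

θ ≈ 64°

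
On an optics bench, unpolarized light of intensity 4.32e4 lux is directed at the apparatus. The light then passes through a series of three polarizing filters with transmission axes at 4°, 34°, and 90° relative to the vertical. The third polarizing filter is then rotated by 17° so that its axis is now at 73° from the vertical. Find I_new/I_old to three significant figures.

I_new/I_old ≈ 1.93

Before rotation:
Unpolarized light through the first polarizer → I₁ = ½ I₀, now polarized at 4°.
I₂ = I₁ cos²(34° − 4°) = 0.5 I₀ · cos²(30°) = 0.375 I₀.
I₃ = I₂ cos²(90° − 34°) = 0.375 I₀ · cos²(56°) = 0.1173 I₀.
After rotation:
Unpolarized light through the first polarizer → I₁ = ½ I₀, now polarized at 4°.
I₂ = I₁ cos²(34° − 4°) = 0.5 I₀ · cos²(30°) = 0.375 I₀.
I₃ = I₂ cos²(73° − 34°) = 0.375 I₀ · cos²(39°) = 0.2265 I₀.
Ratio = 0.2265 / 0.1173 = 1.931.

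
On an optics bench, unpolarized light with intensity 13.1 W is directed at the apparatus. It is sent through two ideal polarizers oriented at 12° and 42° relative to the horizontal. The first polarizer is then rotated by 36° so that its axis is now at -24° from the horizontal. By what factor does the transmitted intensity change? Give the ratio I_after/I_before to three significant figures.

Before rotation:
Unpolarized light through the first polarizer → I₁ = ½ I₀, now polarized at 12°.
I₂ = I₁ cos²(42° − 12°) = 0.5 I₀ · cos²(30°) = 0.375 I₀.
After rotation:
Unpolarized light through the first polarizer → I₁ = ½ I₀, now polarized at -24°.
I₂ = I₁ cos²(42° + 24°) = 0.5 I₀ · cos²(66°) = 0.08272 I₀.
Ratio = 0.08272 / 0.375 = 0.2206.

I_new/I_old ≈ 0.221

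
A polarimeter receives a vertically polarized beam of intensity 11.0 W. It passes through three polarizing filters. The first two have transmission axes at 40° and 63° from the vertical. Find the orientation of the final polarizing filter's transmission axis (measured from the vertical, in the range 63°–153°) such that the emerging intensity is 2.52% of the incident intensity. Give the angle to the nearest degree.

By Malus's law, I₁ = I₀ cos²(40° − 0°) = I₀ cos²(40°) = 0.5868 I₀.
I₂ = I₁ cos²(63° − 40°) = 0.5868 I₀ · cos²(23°) = 0.4972 I₀.
Need I₃/I₀ = 0.0252, so cos²(θ − 63°) = 0.0252 / 0.4972 = 0.05068.
θ − 63° = arccos(√0.05068) = 77.0°, giving θ ≈ 63 + 77.0 = 140.0°.

θ ≈ 140°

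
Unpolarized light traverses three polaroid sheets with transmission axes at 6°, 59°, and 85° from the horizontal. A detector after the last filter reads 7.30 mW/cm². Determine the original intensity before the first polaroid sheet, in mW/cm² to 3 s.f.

I₀ ≈ 49.9 mW/cm²

Unpolarized light through the first polarizer → I₁ = ½ I₀, now polarized at 6°.
I₂ = I₁ cos²(59° − 6°) = 0.5 I₀ · cos²(53°) = 0.1811 I₀.
I₃ = I₂ cos²(85° − 59°) = 0.1811 I₀ · cos²(26°) = 0.1463 I₀.
So 7.30 mW/cm² = 0.1463 I₀, giving I₀ = 7.30/0.1463 = 49.9 mW/cm².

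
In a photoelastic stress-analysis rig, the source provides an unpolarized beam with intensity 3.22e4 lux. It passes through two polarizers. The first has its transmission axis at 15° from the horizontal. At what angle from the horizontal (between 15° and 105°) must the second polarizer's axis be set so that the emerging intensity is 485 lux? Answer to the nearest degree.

θ ≈ 95°

Unpolarized light through the first polarizer → I₁ = ½ I₀, now polarized at 15°.
Target fraction: 485 / 3.22e4 lux = 0.01506 of I₀.
Need I₂/I₀ = 0.01506, so cos²(θ − 15°) = 0.01506 / 0.5 = 0.03012.
θ − 15° = arccos(√0.03012) = 80.0°, giving θ ≈ 15 + 80.0 = 95.0°.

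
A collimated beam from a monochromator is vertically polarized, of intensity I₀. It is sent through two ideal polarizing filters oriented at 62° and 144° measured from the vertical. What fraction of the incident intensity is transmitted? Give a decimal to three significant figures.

I₁ = I₀ cos²(62° − 0°) = I₀ cos²(62°) = 0.2204 I₀.
I₂ = I₁ cos²(144° − 62°) = 0.2204 I₀ · cos²(82°) = 0.004269 I₀.
Transmitted fraction = 0.004269.

≈ 0.00427 I₀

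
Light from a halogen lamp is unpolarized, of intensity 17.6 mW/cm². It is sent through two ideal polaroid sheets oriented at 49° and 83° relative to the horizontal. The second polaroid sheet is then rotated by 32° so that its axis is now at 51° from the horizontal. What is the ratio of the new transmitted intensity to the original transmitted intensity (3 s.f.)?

Before rotation:
Unpolarized light through the first polarizer → I₁ = ½ I₀, now polarized at 49°.
I₂ = I₁ cos²(83° − 49°) = 0.5 I₀ · cos²(34°) = 0.3437 I₀.
After rotation:
Unpolarized light through the first polarizer → I₁ = ½ I₀, now polarized at 49°.
I₂ = I₁ cos²(51° − 49°) = 0.5 I₀ · cos²(2°) = 0.4994 I₀.
Ratio = 0.4994 / 0.3437 = 1.453.

I_new/I_old ≈ 1.45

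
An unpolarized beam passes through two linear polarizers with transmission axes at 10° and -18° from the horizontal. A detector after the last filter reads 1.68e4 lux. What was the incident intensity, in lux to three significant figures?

Unpolarized light through the first polarizer → I₁ = ½ I₀, now polarized at 10°.
I₂ = I₁ cos²(-18° − 10°) = 0.5 I₀ · cos²(28°) = 0.3898 I₀.
So 1.68e4 lux = 0.3898 I₀, giving I₀ = 1.68e4/0.3898 = 4.31e+04 lux.

I₀ ≈ 4.31e4 lux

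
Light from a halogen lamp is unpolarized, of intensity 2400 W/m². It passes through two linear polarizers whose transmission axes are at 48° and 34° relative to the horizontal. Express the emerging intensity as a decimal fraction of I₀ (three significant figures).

Unpolarized light through the first polarizer → I₁ = 2400 W/m²/2 = 1200 W/m², polarized at 48°.
I₂ = I₁ · cos²(14°) = 1200 · 0.9415 = 1130 W/m².
Transmitted fraction = 0.4707.

I/I₀ ≈ 0.471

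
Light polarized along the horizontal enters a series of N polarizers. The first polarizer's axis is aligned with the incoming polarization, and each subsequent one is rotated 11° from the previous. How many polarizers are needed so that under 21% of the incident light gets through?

N = 44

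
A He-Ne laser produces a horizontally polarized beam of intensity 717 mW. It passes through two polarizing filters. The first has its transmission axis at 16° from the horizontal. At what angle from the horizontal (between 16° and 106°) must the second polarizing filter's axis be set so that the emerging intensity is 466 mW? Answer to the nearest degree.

By Malus's law, I₁ = I₀ cos²(16° − 0°) = I₀ cos²(16°) = 0.924 I₀.
Target fraction: 466 / 717 mW = 0.6499 of I₀.
Need I₂/I₀ = 0.6499, so cos²(θ − 16°) = 0.6499 / 0.924 = 0.7034.
θ − 16° = arccos(√0.7034) = 33.0°, giving θ ≈ 16 + 33.0 = 49.0°.

θ ≈ 49°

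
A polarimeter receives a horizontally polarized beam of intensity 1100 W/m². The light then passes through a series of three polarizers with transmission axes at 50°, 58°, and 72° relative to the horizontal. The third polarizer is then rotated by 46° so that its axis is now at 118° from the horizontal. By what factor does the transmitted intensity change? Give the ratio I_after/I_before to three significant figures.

I_new/I_old ≈ 0.266

Before rotation:
I₁ = I₀ cos²(50° − 0°) = I₀ cos²(50°) = 0.4132 I₀.
I₂ = I₁ cos²(58° − 50°) = 0.4132 I₀ · cos²(8°) = 0.4052 I₀.
I₃ = I₂ cos²(72° − 58°) = 0.4052 I₀ · cos²(14°) = 0.3815 I₀.
After rotation:
I₁ = I₀ cos²(50° − 0°) = I₀ cos²(50°) = 0.4132 I₀.
I₂ = I₁ cos²(58° − 50°) = 0.4132 I₀ · cos²(8°) = 0.4052 I₀.
I₃ = I₂ cos²(118° − 58°) = 0.4052 I₀ · cos²(60°) = 0.1013 I₀.
Ratio = 0.1013 / 0.3815 = 0.2655.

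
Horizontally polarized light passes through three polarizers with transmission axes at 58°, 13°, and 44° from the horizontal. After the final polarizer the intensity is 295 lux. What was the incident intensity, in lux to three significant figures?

I₀ ≈ 2860 lux

By Malus's law, I₁ = I₀ cos²(58° − 0°) = I₀ cos²(58°) = 0.2808 I₀.
I₂ = I₁ cos²(13° − 58°) = 0.2808 I₀ · cos²(45°) = 0.1404 I₀.
I₃ = I₂ cos²(44° − 13°) = 0.1404 I₀ · cos²(31°) = 0.1032 I₀.
So 295 lux = 0.1032 I₀, giving I₀ = 295/0.1032 = 2860 lux.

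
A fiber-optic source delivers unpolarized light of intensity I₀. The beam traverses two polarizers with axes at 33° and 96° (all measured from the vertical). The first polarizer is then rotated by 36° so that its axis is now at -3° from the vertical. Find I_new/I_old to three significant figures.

I_new/I_old ≈ 0.119

Before rotation:
Unpolarized light through the first polarizer → I₁ = ½ I₀, now polarized at 33°.
I₂ = I₁ cos²(96° − 33°) = 0.5 I₀ · cos²(63°) = 0.1031 I₀.
After rotation:
Unpolarized light through the first polarizer → I₁ = ½ I₀, now polarized at -3°.
Angle between axes 1 and 2: 81°. I₂ = 0.5 I₀ · cos²(81°) = 0.01224 I₀.
Ratio = 0.01224 / 0.1031 = 0.1187.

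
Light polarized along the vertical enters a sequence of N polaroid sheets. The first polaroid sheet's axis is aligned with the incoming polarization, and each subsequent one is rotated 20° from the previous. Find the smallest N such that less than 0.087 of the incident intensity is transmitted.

N = 21

First polarizer is aligned with the polarization: full transmission.
Each further stage multiplies by cos²(20°) = 0.883.
After N polarizers: T = 0.883^(N−1). Require T < 0.087 ⇒ N−1 > ln(0.087)/ln(0.883) = 19.63, so N−1 ≥ 20 and N = 21.
Check: N=21 gives T = 0.08307 < 0.087; N=20 gives T = 0.09407.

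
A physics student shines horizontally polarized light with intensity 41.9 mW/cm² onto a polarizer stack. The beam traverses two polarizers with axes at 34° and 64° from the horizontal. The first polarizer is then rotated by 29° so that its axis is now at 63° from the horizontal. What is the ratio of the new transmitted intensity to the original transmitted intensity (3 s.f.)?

Before rotation:
I₁ = I₀ cos²(34° − 0°) = I₀ cos²(34°) = 0.6873 I₀.
I₂ = I₁ cos²(64° − 34°) = 0.6873 I₀ · cos²(30°) = 0.5155 I₀.
After rotation:
I₁ = I₀ cos²(63° − 0°) = I₀ cos²(63°) = 0.2061 I₀.
I₂ = I₁ cos²(64° − 63°) = 0.2061 I₀ · cos²(1°) = 0.206 I₀.
Ratio = 0.206 / 0.5155 = 0.3997.

I_new/I_old ≈ 0.400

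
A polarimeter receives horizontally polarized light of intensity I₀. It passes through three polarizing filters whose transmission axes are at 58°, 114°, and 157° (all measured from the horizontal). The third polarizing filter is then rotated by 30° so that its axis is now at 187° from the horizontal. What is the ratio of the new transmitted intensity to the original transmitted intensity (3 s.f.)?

Before rotation:
I₁ = I₀ cos²(58° − 0°) = I₀ cos²(58°) = 0.2808 I₀.
I₂ = I₁ cos²(114° − 58°) = 0.2808 I₀ · cos²(56°) = 0.08781 I₀.
I₃ = I₂ cos²(157° − 114°) = 0.08781 I₀ · cos²(43°) = 0.04697 I₀.
After rotation:
I₁ = I₀ cos²(58° − 0°) = I₀ cos²(58°) = 0.2808 I₀.
I₂ = I₁ cos²(114° − 58°) = 0.2808 I₀ · cos²(56°) = 0.08781 I₀.
I₃ = I₂ cos²(187° − 114°) = 0.08781 I₀ · cos²(73°) = 0.007506 I₀.
Ratio = 0.007506 / 0.04697 = 0.1598.

I_new/I_old ≈ 0.160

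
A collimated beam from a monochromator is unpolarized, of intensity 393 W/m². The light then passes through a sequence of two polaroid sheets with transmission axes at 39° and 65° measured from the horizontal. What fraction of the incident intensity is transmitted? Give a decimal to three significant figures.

I/I₀ ≈ 0.404

Unpolarized light through the first polarizer → I₁ = 393 W/m²/2 = 196.5 W/m², polarized at 39°.
I₂ = I₁ · cos²(26°) = 196.5 · 0.8078 = 158.7 W/m².
Transmitted fraction = 0.4039.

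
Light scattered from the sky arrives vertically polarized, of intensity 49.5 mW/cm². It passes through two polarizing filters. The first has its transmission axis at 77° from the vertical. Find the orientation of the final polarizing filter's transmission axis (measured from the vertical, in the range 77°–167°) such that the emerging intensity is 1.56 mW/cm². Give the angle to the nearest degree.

θ ≈ 115°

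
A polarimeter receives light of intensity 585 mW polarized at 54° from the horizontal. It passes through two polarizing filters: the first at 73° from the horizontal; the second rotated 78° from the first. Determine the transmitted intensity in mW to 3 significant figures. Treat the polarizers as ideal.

I₁ = 585 mW · cos²(19°) = 523 mW.
I₂ = I₁ · cos²(78°) = 523 · 0.04323 = 22.61 mW.

I ≈ 22.6 mW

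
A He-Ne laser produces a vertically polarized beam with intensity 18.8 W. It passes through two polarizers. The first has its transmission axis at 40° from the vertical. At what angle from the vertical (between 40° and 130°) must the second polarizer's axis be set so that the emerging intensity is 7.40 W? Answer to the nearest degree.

θ ≈ 75°

By Malus's law, I₁ = I₀ cos²(40° − 0°) = I₀ cos²(40°) = 0.5868 I₀.
Target fraction: 7.40 / 18.8 W = 0.3936 of I₀.
Need I₂/I₀ = 0.3936, so cos²(θ − 40°) = 0.3936 / 0.5868 = 0.6708.
θ − 40° = arccos(√0.6708) = 35.0°, giving θ ≈ 40 + 35.0 = 75.0°.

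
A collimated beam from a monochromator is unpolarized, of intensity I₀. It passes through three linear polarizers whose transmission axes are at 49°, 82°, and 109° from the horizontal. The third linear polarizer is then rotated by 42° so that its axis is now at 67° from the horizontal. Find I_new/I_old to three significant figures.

Before rotation:
Unpolarized light through the first polarizer → I₁ = ½ I₀, now polarized at 49°.
I₂ = I₁ cos²(82° − 49°) = 0.5 I₀ · cos²(33°) = 0.3517 I₀.
I₃ = I₂ cos²(109° − 82°) = 0.3517 I₀ · cos²(27°) = 0.2792 I₀.
After rotation:
Unpolarized light through the first polarizer → I₁ = ½ I₀, now polarized at 49°.
I₂ = I₁ cos²(82° − 49°) = 0.5 I₀ · cos²(33°) = 0.3517 I₀.
I₃ = I₂ cos²(67° − 82°) = 0.3517 I₀ · cos²(15°) = 0.3281 I₀.
Ratio = 0.3281 / 0.2792 = 1.175.

I_new/I_old ≈ 1.18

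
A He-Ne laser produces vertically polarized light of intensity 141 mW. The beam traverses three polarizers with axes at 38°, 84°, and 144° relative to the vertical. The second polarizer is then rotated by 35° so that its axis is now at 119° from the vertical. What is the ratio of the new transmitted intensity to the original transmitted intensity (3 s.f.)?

Before rotation:
I₁ = I₀ cos²(38° − 0°) = I₀ cos²(38°) = 0.621 I₀.
I₂ = I₁ cos²(84° − 38°) = 0.621 I₀ · cos²(46°) = 0.2996 I₀.
I₃ = I₂ cos²(144° − 84°) = 0.2996 I₀ · cos²(60°) = 0.07491 I₀.
After rotation:
I₁ = I₀ cos²(38° − 0°) = I₀ cos²(38°) = 0.621 I₀.
I₂ = I₁ cos²(119° − 38°) = 0.621 I₀ · cos²(81°) = 0.0152 I₀.
I₃ = I₂ cos²(144° − 119°) = 0.0152 I₀ · cos²(25°) = 0.01248 I₀.
Ratio = 0.01248 / 0.07491 = 0.1666.

I_new/I_old ≈ 0.167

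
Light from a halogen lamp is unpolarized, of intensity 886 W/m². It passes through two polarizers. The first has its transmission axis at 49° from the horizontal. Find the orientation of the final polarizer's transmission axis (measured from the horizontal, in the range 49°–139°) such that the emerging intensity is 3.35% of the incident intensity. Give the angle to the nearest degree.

Unpolarized light through the first polarizer → I₁ = ½ I₀, now polarized at 49°.
Need I₂/I₀ = 0.0335, so cos²(θ − 49°) = 0.0335 / 0.5 = 0.067.
θ − 49° = arccos(√0.067) = 75.0°, giving θ ≈ 49 + 75.0 = 124.0°.

θ ≈ 124°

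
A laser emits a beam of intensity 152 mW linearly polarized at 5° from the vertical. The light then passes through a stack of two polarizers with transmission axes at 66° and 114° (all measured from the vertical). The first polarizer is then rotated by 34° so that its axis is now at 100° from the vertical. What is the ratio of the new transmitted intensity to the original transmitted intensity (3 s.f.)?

I_new/I_old ≈ 0.0680

Before rotation:
By Malus's law, I₁ = I₀ cos²(66° − 5°) = I₀ cos²(61°) = 0.235 I₀.
I₂ = I₁ cos²(114° − 66°) = 0.235 I₀ · cos²(48°) = 0.1052 I₀.
After rotation:
I₁ = I₀ cos²(100° − 5°) = I₀ cos²(85°) = 0.007596 I₀.
I₂ = I₁ cos²(114° − 100°) = 0.007596 I₀ · cos²(14°) = 0.007152 I₀.
Ratio = 0.007152 / 0.1052 = 0.06796.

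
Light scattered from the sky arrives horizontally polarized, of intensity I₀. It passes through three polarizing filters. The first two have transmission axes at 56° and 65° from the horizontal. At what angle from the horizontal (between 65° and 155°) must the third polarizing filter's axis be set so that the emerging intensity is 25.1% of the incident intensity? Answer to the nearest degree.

I₁ = I₀ cos²(56° − 0°) = I₀ cos²(56°) = 0.3127 I₀.
I₂ = I₁ cos²(65° − 56°) = 0.3127 I₀ · cos²(9°) = 0.305 I₀.
Need I₃/I₀ = 0.251, so cos²(θ − 65°) = 0.251 / 0.305 = 0.8228.
θ − 65° = arccos(√0.8228) = 24.9°, giving θ ≈ 65 + 24.9 = 89.9°.

θ ≈ 90°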